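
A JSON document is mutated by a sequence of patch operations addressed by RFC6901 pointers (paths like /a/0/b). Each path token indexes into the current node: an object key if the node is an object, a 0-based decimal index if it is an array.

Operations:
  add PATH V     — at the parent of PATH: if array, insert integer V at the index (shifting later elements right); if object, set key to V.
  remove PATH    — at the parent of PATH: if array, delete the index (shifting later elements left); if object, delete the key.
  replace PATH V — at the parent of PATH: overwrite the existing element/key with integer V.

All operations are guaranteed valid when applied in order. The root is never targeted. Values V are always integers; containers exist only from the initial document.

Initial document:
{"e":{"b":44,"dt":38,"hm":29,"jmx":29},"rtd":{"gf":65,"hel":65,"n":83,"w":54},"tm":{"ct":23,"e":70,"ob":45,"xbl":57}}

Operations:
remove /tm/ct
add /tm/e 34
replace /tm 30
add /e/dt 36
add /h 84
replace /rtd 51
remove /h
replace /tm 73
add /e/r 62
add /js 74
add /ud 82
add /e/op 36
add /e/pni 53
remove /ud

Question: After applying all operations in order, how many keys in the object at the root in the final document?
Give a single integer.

Answer: 4

Derivation:
After op 1 (remove /tm/ct): {"e":{"b":44,"dt":38,"hm":29,"jmx":29},"rtd":{"gf":65,"hel":65,"n":83,"w":54},"tm":{"e":70,"ob":45,"xbl":57}}
After op 2 (add /tm/e 34): {"e":{"b":44,"dt":38,"hm":29,"jmx":29},"rtd":{"gf":65,"hel":65,"n":83,"w":54},"tm":{"e":34,"ob":45,"xbl":57}}
After op 3 (replace /tm 30): {"e":{"b":44,"dt":38,"hm":29,"jmx":29},"rtd":{"gf":65,"hel":65,"n":83,"w":54},"tm":30}
After op 4 (add /e/dt 36): {"e":{"b":44,"dt":36,"hm":29,"jmx":29},"rtd":{"gf":65,"hel":65,"n":83,"w":54},"tm":30}
After op 5 (add /h 84): {"e":{"b":44,"dt":36,"hm":29,"jmx":29},"h":84,"rtd":{"gf":65,"hel":65,"n":83,"w":54},"tm":30}
After op 6 (replace /rtd 51): {"e":{"b":44,"dt":36,"hm":29,"jmx":29},"h":84,"rtd":51,"tm":30}
After op 7 (remove /h): {"e":{"b":44,"dt":36,"hm":29,"jmx":29},"rtd":51,"tm":30}
After op 8 (replace /tm 73): {"e":{"b":44,"dt":36,"hm":29,"jmx":29},"rtd":51,"tm":73}
After op 9 (add /e/r 62): {"e":{"b":44,"dt":36,"hm":29,"jmx":29,"r":62},"rtd":51,"tm":73}
After op 10 (add /js 74): {"e":{"b":44,"dt":36,"hm":29,"jmx":29,"r":62},"js":74,"rtd":51,"tm":73}
After op 11 (add /ud 82): {"e":{"b":44,"dt":36,"hm":29,"jmx":29,"r":62},"js":74,"rtd":51,"tm":73,"ud":82}
After op 12 (add /e/op 36): {"e":{"b":44,"dt":36,"hm":29,"jmx":29,"op":36,"r":62},"js":74,"rtd":51,"tm":73,"ud":82}
After op 13 (add /e/pni 53): {"e":{"b":44,"dt":36,"hm":29,"jmx":29,"op":36,"pni":53,"r":62},"js":74,"rtd":51,"tm":73,"ud":82}
After op 14 (remove /ud): {"e":{"b":44,"dt":36,"hm":29,"jmx":29,"op":36,"pni":53,"r":62},"js":74,"rtd":51,"tm":73}
Size at the root: 4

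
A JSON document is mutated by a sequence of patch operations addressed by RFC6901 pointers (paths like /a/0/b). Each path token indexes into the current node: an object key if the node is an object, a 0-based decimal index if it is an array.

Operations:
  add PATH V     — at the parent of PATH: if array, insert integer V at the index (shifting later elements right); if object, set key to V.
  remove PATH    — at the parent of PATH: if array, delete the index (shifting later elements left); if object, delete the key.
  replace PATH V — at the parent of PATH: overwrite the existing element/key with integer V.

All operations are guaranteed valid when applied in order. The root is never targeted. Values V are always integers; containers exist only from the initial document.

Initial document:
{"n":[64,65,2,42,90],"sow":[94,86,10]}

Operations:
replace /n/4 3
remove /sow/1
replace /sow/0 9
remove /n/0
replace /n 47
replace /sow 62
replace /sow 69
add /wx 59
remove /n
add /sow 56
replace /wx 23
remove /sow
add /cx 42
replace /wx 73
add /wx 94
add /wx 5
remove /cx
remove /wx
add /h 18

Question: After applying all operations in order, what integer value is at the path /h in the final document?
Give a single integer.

After op 1 (replace /n/4 3): {"n":[64,65,2,42,3],"sow":[94,86,10]}
After op 2 (remove /sow/1): {"n":[64,65,2,42,3],"sow":[94,10]}
After op 3 (replace /sow/0 9): {"n":[64,65,2,42,3],"sow":[9,10]}
After op 4 (remove /n/0): {"n":[65,2,42,3],"sow":[9,10]}
After op 5 (replace /n 47): {"n":47,"sow":[9,10]}
After op 6 (replace /sow 62): {"n":47,"sow":62}
After op 7 (replace /sow 69): {"n":47,"sow":69}
After op 8 (add /wx 59): {"n":47,"sow":69,"wx":59}
After op 9 (remove /n): {"sow":69,"wx":59}
After op 10 (add /sow 56): {"sow":56,"wx":59}
After op 11 (replace /wx 23): {"sow":56,"wx":23}
After op 12 (remove /sow): {"wx":23}
After op 13 (add /cx 42): {"cx":42,"wx":23}
After op 14 (replace /wx 73): {"cx":42,"wx":73}
After op 15 (add /wx 94): {"cx":42,"wx":94}
After op 16 (add /wx 5): {"cx":42,"wx":5}
After op 17 (remove /cx): {"wx":5}
After op 18 (remove /wx): {}
After op 19 (add /h 18): {"h":18}
Value at /h: 18

Answer: 18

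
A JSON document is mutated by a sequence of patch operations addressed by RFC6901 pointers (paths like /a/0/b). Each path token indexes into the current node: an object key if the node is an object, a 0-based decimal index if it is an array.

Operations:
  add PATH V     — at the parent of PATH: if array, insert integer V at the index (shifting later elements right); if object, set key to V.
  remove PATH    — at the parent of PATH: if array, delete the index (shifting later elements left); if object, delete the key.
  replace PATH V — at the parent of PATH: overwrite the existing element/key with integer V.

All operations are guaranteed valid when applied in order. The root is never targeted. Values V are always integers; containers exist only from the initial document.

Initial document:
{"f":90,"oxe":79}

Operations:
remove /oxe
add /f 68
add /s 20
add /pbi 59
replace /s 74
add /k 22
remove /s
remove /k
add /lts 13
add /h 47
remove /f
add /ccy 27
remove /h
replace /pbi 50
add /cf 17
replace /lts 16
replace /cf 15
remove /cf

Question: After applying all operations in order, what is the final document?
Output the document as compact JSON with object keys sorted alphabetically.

Answer: {"ccy":27,"lts":16,"pbi":50}

Derivation:
After op 1 (remove /oxe): {"f":90}
After op 2 (add /f 68): {"f":68}
After op 3 (add /s 20): {"f":68,"s":20}
After op 4 (add /pbi 59): {"f":68,"pbi":59,"s":20}
After op 5 (replace /s 74): {"f":68,"pbi":59,"s":74}
After op 6 (add /k 22): {"f":68,"k":22,"pbi":59,"s":74}
After op 7 (remove /s): {"f":68,"k":22,"pbi":59}
After op 8 (remove /k): {"f":68,"pbi":59}
After op 9 (add /lts 13): {"f":68,"lts":13,"pbi":59}
After op 10 (add /h 47): {"f":68,"h":47,"lts":13,"pbi":59}
After op 11 (remove /f): {"h":47,"lts":13,"pbi":59}
After op 12 (add /ccy 27): {"ccy":27,"h":47,"lts":13,"pbi":59}
After op 13 (remove /h): {"ccy":27,"lts":13,"pbi":59}
After op 14 (replace /pbi 50): {"ccy":27,"lts":13,"pbi":50}
After op 15 (add /cf 17): {"ccy":27,"cf":17,"lts":13,"pbi":50}
After op 16 (replace /lts 16): {"ccy":27,"cf":17,"lts":16,"pbi":50}
After op 17 (replace /cf 15): {"ccy":27,"cf":15,"lts":16,"pbi":50}
After op 18 (remove /cf): {"ccy":27,"lts":16,"pbi":50}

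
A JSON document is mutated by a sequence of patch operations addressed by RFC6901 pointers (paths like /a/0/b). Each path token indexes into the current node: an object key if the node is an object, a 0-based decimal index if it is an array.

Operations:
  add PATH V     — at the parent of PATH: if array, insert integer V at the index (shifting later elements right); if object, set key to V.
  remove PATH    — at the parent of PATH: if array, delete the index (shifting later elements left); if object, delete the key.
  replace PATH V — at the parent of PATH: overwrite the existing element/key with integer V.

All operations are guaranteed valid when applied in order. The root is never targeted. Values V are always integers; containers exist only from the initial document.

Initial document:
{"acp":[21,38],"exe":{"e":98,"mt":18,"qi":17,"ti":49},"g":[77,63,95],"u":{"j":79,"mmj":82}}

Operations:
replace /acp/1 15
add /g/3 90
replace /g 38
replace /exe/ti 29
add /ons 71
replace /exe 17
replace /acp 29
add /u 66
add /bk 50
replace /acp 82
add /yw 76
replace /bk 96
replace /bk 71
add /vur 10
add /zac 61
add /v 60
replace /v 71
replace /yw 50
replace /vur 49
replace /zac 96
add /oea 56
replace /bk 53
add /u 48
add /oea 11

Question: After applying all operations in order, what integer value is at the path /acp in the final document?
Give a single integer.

After op 1 (replace /acp/1 15): {"acp":[21,15],"exe":{"e":98,"mt":18,"qi":17,"ti":49},"g":[77,63,95],"u":{"j":79,"mmj":82}}
After op 2 (add /g/3 90): {"acp":[21,15],"exe":{"e":98,"mt":18,"qi":17,"ti":49},"g":[77,63,95,90],"u":{"j":79,"mmj":82}}
After op 3 (replace /g 38): {"acp":[21,15],"exe":{"e":98,"mt":18,"qi":17,"ti":49},"g":38,"u":{"j":79,"mmj":82}}
After op 4 (replace /exe/ti 29): {"acp":[21,15],"exe":{"e":98,"mt":18,"qi":17,"ti":29},"g":38,"u":{"j":79,"mmj":82}}
After op 5 (add /ons 71): {"acp":[21,15],"exe":{"e":98,"mt":18,"qi":17,"ti":29},"g":38,"ons":71,"u":{"j":79,"mmj":82}}
After op 6 (replace /exe 17): {"acp":[21,15],"exe":17,"g":38,"ons":71,"u":{"j":79,"mmj":82}}
After op 7 (replace /acp 29): {"acp":29,"exe":17,"g":38,"ons":71,"u":{"j":79,"mmj":82}}
After op 8 (add /u 66): {"acp":29,"exe":17,"g":38,"ons":71,"u":66}
After op 9 (add /bk 50): {"acp":29,"bk":50,"exe":17,"g":38,"ons":71,"u":66}
After op 10 (replace /acp 82): {"acp":82,"bk":50,"exe":17,"g":38,"ons":71,"u":66}
After op 11 (add /yw 76): {"acp":82,"bk":50,"exe":17,"g":38,"ons":71,"u":66,"yw":76}
After op 12 (replace /bk 96): {"acp":82,"bk":96,"exe":17,"g":38,"ons":71,"u":66,"yw":76}
After op 13 (replace /bk 71): {"acp":82,"bk":71,"exe":17,"g":38,"ons":71,"u":66,"yw":76}
After op 14 (add /vur 10): {"acp":82,"bk":71,"exe":17,"g":38,"ons":71,"u":66,"vur":10,"yw":76}
After op 15 (add /zac 61): {"acp":82,"bk":71,"exe":17,"g":38,"ons":71,"u":66,"vur":10,"yw":76,"zac":61}
After op 16 (add /v 60): {"acp":82,"bk":71,"exe":17,"g":38,"ons":71,"u":66,"v":60,"vur":10,"yw":76,"zac":61}
After op 17 (replace /v 71): {"acp":82,"bk":71,"exe":17,"g":38,"ons":71,"u":66,"v":71,"vur":10,"yw":76,"zac":61}
After op 18 (replace /yw 50): {"acp":82,"bk":71,"exe":17,"g":38,"ons":71,"u":66,"v":71,"vur":10,"yw":50,"zac":61}
After op 19 (replace /vur 49): {"acp":82,"bk":71,"exe":17,"g":38,"ons":71,"u":66,"v":71,"vur":49,"yw":50,"zac":61}
After op 20 (replace /zac 96): {"acp":82,"bk":71,"exe":17,"g":38,"ons":71,"u":66,"v":71,"vur":49,"yw":50,"zac":96}
After op 21 (add /oea 56): {"acp":82,"bk":71,"exe":17,"g":38,"oea":56,"ons":71,"u":66,"v":71,"vur":49,"yw":50,"zac":96}
After op 22 (replace /bk 53): {"acp":82,"bk":53,"exe":17,"g":38,"oea":56,"ons":71,"u":66,"v":71,"vur":49,"yw":50,"zac":96}
After op 23 (add /u 48): {"acp":82,"bk":53,"exe":17,"g":38,"oea":56,"ons":71,"u":48,"v":71,"vur":49,"yw":50,"zac":96}
After op 24 (add /oea 11): {"acp":82,"bk":53,"exe":17,"g":38,"oea":11,"ons":71,"u":48,"v":71,"vur":49,"yw":50,"zac":96}
Value at /acp: 82

Answer: 82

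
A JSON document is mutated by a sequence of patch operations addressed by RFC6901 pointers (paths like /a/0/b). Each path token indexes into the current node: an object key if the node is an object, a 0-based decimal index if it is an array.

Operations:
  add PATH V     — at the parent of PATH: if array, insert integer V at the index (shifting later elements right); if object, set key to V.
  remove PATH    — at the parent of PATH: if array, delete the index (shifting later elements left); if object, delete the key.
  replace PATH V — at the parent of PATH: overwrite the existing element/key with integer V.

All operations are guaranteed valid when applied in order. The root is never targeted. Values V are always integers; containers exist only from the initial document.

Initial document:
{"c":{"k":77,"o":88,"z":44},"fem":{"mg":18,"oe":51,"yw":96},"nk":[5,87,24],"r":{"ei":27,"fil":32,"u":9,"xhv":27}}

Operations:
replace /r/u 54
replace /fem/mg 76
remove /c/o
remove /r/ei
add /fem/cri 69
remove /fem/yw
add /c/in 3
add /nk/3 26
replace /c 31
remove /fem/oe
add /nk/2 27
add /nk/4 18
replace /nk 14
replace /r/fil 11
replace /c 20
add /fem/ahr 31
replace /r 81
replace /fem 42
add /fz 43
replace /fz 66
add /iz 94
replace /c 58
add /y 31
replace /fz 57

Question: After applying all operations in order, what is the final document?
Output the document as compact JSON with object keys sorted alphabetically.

After op 1 (replace /r/u 54): {"c":{"k":77,"o":88,"z":44},"fem":{"mg":18,"oe":51,"yw":96},"nk":[5,87,24],"r":{"ei":27,"fil":32,"u":54,"xhv":27}}
After op 2 (replace /fem/mg 76): {"c":{"k":77,"o":88,"z":44},"fem":{"mg":76,"oe":51,"yw":96},"nk":[5,87,24],"r":{"ei":27,"fil":32,"u":54,"xhv":27}}
After op 3 (remove /c/o): {"c":{"k":77,"z":44},"fem":{"mg":76,"oe":51,"yw":96},"nk":[5,87,24],"r":{"ei":27,"fil":32,"u":54,"xhv":27}}
After op 4 (remove /r/ei): {"c":{"k":77,"z":44},"fem":{"mg":76,"oe":51,"yw":96},"nk":[5,87,24],"r":{"fil":32,"u":54,"xhv":27}}
After op 5 (add /fem/cri 69): {"c":{"k":77,"z":44},"fem":{"cri":69,"mg":76,"oe":51,"yw":96},"nk":[5,87,24],"r":{"fil":32,"u":54,"xhv":27}}
After op 6 (remove /fem/yw): {"c":{"k":77,"z":44},"fem":{"cri":69,"mg":76,"oe":51},"nk":[5,87,24],"r":{"fil":32,"u":54,"xhv":27}}
After op 7 (add /c/in 3): {"c":{"in":3,"k":77,"z":44},"fem":{"cri":69,"mg":76,"oe":51},"nk":[5,87,24],"r":{"fil":32,"u":54,"xhv":27}}
After op 8 (add /nk/3 26): {"c":{"in":3,"k":77,"z":44},"fem":{"cri":69,"mg":76,"oe":51},"nk":[5,87,24,26],"r":{"fil":32,"u":54,"xhv":27}}
After op 9 (replace /c 31): {"c":31,"fem":{"cri":69,"mg":76,"oe":51},"nk":[5,87,24,26],"r":{"fil":32,"u":54,"xhv":27}}
After op 10 (remove /fem/oe): {"c":31,"fem":{"cri":69,"mg":76},"nk":[5,87,24,26],"r":{"fil":32,"u":54,"xhv":27}}
After op 11 (add /nk/2 27): {"c":31,"fem":{"cri":69,"mg":76},"nk":[5,87,27,24,26],"r":{"fil":32,"u":54,"xhv":27}}
After op 12 (add /nk/4 18): {"c":31,"fem":{"cri":69,"mg":76},"nk":[5,87,27,24,18,26],"r":{"fil":32,"u":54,"xhv":27}}
After op 13 (replace /nk 14): {"c":31,"fem":{"cri":69,"mg":76},"nk":14,"r":{"fil":32,"u":54,"xhv":27}}
After op 14 (replace /r/fil 11): {"c":31,"fem":{"cri":69,"mg":76},"nk":14,"r":{"fil":11,"u":54,"xhv":27}}
After op 15 (replace /c 20): {"c":20,"fem":{"cri":69,"mg":76},"nk":14,"r":{"fil":11,"u":54,"xhv":27}}
After op 16 (add /fem/ahr 31): {"c":20,"fem":{"ahr":31,"cri":69,"mg":76},"nk":14,"r":{"fil":11,"u":54,"xhv":27}}
After op 17 (replace /r 81): {"c":20,"fem":{"ahr":31,"cri":69,"mg":76},"nk":14,"r":81}
After op 18 (replace /fem 42): {"c":20,"fem":42,"nk":14,"r":81}
After op 19 (add /fz 43): {"c":20,"fem":42,"fz":43,"nk":14,"r":81}
After op 20 (replace /fz 66): {"c":20,"fem":42,"fz":66,"nk":14,"r":81}
After op 21 (add /iz 94): {"c":20,"fem":42,"fz":66,"iz":94,"nk":14,"r":81}
After op 22 (replace /c 58): {"c":58,"fem":42,"fz":66,"iz":94,"nk":14,"r":81}
After op 23 (add /y 31): {"c":58,"fem":42,"fz":66,"iz":94,"nk":14,"r":81,"y":31}
After op 24 (replace /fz 57): {"c":58,"fem":42,"fz":57,"iz":94,"nk":14,"r":81,"y":31}

Answer: {"c":58,"fem":42,"fz":57,"iz":94,"nk":14,"r":81,"y":31}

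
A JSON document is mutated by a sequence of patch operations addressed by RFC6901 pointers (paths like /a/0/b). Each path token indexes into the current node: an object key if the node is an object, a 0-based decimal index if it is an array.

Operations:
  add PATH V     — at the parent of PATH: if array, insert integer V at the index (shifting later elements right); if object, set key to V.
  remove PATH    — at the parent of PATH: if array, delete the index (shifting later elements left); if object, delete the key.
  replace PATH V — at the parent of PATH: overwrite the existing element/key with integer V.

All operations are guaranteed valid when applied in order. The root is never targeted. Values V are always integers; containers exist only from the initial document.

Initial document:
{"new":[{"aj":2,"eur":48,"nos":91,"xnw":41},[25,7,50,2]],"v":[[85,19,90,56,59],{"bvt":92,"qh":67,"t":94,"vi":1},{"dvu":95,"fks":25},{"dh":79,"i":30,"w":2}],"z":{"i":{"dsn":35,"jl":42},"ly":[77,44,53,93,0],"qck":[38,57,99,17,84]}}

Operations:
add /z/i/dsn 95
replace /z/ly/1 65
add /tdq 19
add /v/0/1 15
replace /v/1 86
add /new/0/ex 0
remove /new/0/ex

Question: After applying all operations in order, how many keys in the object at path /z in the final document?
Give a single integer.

Answer: 3

Derivation:
After op 1 (add /z/i/dsn 95): {"new":[{"aj":2,"eur":48,"nos":91,"xnw":41},[25,7,50,2]],"v":[[85,19,90,56,59],{"bvt":92,"qh":67,"t":94,"vi":1},{"dvu":95,"fks":25},{"dh":79,"i":30,"w":2}],"z":{"i":{"dsn":95,"jl":42},"ly":[77,44,53,93,0],"qck":[38,57,99,17,84]}}
After op 2 (replace /z/ly/1 65): {"new":[{"aj":2,"eur":48,"nos":91,"xnw":41},[25,7,50,2]],"v":[[85,19,90,56,59],{"bvt":92,"qh":67,"t":94,"vi":1},{"dvu":95,"fks":25},{"dh":79,"i":30,"w":2}],"z":{"i":{"dsn":95,"jl":42},"ly":[77,65,53,93,0],"qck":[38,57,99,17,84]}}
After op 3 (add /tdq 19): {"new":[{"aj":2,"eur":48,"nos":91,"xnw":41},[25,7,50,2]],"tdq":19,"v":[[85,19,90,56,59],{"bvt":92,"qh":67,"t":94,"vi":1},{"dvu":95,"fks":25},{"dh":79,"i":30,"w":2}],"z":{"i":{"dsn":95,"jl":42},"ly":[77,65,53,93,0],"qck":[38,57,99,17,84]}}
After op 4 (add /v/0/1 15): {"new":[{"aj":2,"eur":48,"nos":91,"xnw":41},[25,7,50,2]],"tdq":19,"v":[[85,15,19,90,56,59],{"bvt":92,"qh":67,"t":94,"vi":1},{"dvu":95,"fks":25},{"dh":79,"i":30,"w":2}],"z":{"i":{"dsn":95,"jl":42},"ly":[77,65,53,93,0],"qck":[38,57,99,17,84]}}
After op 5 (replace /v/1 86): {"new":[{"aj":2,"eur":48,"nos":91,"xnw":41},[25,7,50,2]],"tdq":19,"v":[[85,15,19,90,56,59],86,{"dvu":95,"fks":25},{"dh":79,"i":30,"w":2}],"z":{"i":{"dsn":95,"jl":42},"ly":[77,65,53,93,0],"qck":[38,57,99,17,84]}}
After op 6 (add /new/0/ex 0): {"new":[{"aj":2,"eur":48,"ex":0,"nos":91,"xnw":41},[25,7,50,2]],"tdq":19,"v":[[85,15,19,90,56,59],86,{"dvu":95,"fks":25},{"dh":79,"i":30,"w":2}],"z":{"i":{"dsn":95,"jl":42},"ly":[77,65,53,93,0],"qck":[38,57,99,17,84]}}
After op 7 (remove /new/0/ex): {"new":[{"aj":2,"eur":48,"nos":91,"xnw":41},[25,7,50,2]],"tdq":19,"v":[[85,15,19,90,56,59],86,{"dvu":95,"fks":25},{"dh":79,"i":30,"w":2}],"z":{"i":{"dsn":95,"jl":42},"ly":[77,65,53,93,0],"qck":[38,57,99,17,84]}}
Size at path /z: 3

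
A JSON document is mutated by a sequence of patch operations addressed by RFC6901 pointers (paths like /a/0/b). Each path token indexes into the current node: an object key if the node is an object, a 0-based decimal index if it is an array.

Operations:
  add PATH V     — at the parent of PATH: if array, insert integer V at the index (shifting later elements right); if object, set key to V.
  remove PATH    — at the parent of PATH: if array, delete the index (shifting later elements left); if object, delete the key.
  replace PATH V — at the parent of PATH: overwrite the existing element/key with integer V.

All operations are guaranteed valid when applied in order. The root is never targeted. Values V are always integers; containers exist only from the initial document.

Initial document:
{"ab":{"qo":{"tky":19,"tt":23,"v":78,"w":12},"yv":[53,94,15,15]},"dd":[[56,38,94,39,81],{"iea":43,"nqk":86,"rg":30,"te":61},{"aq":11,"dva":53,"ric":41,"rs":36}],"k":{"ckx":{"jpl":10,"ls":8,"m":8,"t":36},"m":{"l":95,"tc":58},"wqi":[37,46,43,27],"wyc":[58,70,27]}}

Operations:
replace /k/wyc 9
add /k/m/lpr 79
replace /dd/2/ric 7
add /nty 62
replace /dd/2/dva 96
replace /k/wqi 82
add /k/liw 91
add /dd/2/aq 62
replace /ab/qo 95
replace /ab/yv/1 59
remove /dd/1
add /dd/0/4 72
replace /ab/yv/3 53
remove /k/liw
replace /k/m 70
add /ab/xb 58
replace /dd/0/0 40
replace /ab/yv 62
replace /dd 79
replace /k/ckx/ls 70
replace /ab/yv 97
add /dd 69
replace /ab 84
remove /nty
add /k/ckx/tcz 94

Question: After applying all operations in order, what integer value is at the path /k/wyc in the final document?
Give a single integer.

After op 1 (replace /k/wyc 9): {"ab":{"qo":{"tky":19,"tt":23,"v":78,"w":12},"yv":[53,94,15,15]},"dd":[[56,38,94,39,81],{"iea":43,"nqk":86,"rg":30,"te":61},{"aq":11,"dva":53,"ric":41,"rs":36}],"k":{"ckx":{"jpl":10,"ls":8,"m":8,"t":36},"m":{"l":95,"tc":58},"wqi":[37,46,43,27],"wyc":9}}
After op 2 (add /k/m/lpr 79): {"ab":{"qo":{"tky":19,"tt":23,"v":78,"w":12},"yv":[53,94,15,15]},"dd":[[56,38,94,39,81],{"iea":43,"nqk":86,"rg":30,"te":61},{"aq":11,"dva":53,"ric":41,"rs":36}],"k":{"ckx":{"jpl":10,"ls":8,"m":8,"t":36},"m":{"l":95,"lpr":79,"tc":58},"wqi":[37,46,43,27],"wyc":9}}
After op 3 (replace /dd/2/ric 7): {"ab":{"qo":{"tky":19,"tt":23,"v":78,"w":12},"yv":[53,94,15,15]},"dd":[[56,38,94,39,81],{"iea":43,"nqk":86,"rg":30,"te":61},{"aq":11,"dva":53,"ric":7,"rs":36}],"k":{"ckx":{"jpl":10,"ls":8,"m":8,"t":36},"m":{"l":95,"lpr":79,"tc":58},"wqi":[37,46,43,27],"wyc":9}}
After op 4 (add /nty 62): {"ab":{"qo":{"tky":19,"tt":23,"v":78,"w":12},"yv":[53,94,15,15]},"dd":[[56,38,94,39,81],{"iea":43,"nqk":86,"rg":30,"te":61},{"aq":11,"dva":53,"ric":7,"rs":36}],"k":{"ckx":{"jpl":10,"ls":8,"m":8,"t":36},"m":{"l":95,"lpr":79,"tc":58},"wqi":[37,46,43,27],"wyc":9},"nty":62}
After op 5 (replace /dd/2/dva 96): {"ab":{"qo":{"tky":19,"tt":23,"v":78,"w":12},"yv":[53,94,15,15]},"dd":[[56,38,94,39,81],{"iea":43,"nqk":86,"rg":30,"te":61},{"aq":11,"dva":96,"ric":7,"rs":36}],"k":{"ckx":{"jpl":10,"ls":8,"m":8,"t":36},"m":{"l":95,"lpr":79,"tc":58},"wqi":[37,46,43,27],"wyc":9},"nty":62}
After op 6 (replace /k/wqi 82): {"ab":{"qo":{"tky":19,"tt":23,"v":78,"w":12},"yv":[53,94,15,15]},"dd":[[56,38,94,39,81],{"iea":43,"nqk":86,"rg":30,"te":61},{"aq":11,"dva":96,"ric":7,"rs":36}],"k":{"ckx":{"jpl":10,"ls":8,"m":8,"t":36},"m":{"l":95,"lpr":79,"tc":58},"wqi":82,"wyc":9},"nty":62}
After op 7 (add /k/liw 91): {"ab":{"qo":{"tky":19,"tt":23,"v":78,"w":12},"yv":[53,94,15,15]},"dd":[[56,38,94,39,81],{"iea":43,"nqk":86,"rg":30,"te":61},{"aq":11,"dva":96,"ric":7,"rs":36}],"k":{"ckx":{"jpl":10,"ls":8,"m":8,"t":36},"liw":91,"m":{"l":95,"lpr":79,"tc":58},"wqi":82,"wyc":9},"nty":62}
After op 8 (add /dd/2/aq 62): {"ab":{"qo":{"tky":19,"tt":23,"v":78,"w":12},"yv":[53,94,15,15]},"dd":[[56,38,94,39,81],{"iea":43,"nqk":86,"rg":30,"te":61},{"aq":62,"dva":96,"ric":7,"rs":36}],"k":{"ckx":{"jpl":10,"ls":8,"m":8,"t":36},"liw":91,"m":{"l":95,"lpr":79,"tc":58},"wqi":82,"wyc":9},"nty":62}
After op 9 (replace /ab/qo 95): {"ab":{"qo":95,"yv":[53,94,15,15]},"dd":[[56,38,94,39,81],{"iea":43,"nqk":86,"rg":30,"te":61},{"aq":62,"dva":96,"ric":7,"rs":36}],"k":{"ckx":{"jpl":10,"ls":8,"m":8,"t":36},"liw":91,"m":{"l":95,"lpr":79,"tc":58},"wqi":82,"wyc":9},"nty":62}
After op 10 (replace /ab/yv/1 59): {"ab":{"qo":95,"yv":[53,59,15,15]},"dd":[[56,38,94,39,81],{"iea":43,"nqk":86,"rg":30,"te":61},{"aq":62,"dva":96,"ric":7,"rs":36}],"k":{"ckx":{"jpl":10,"ls":8,"m":8,"t":36},"liw":91,"m":{"l":95,"lpr":79,"tc":58},"wqi":82,"wyc":9},"nty":62}
After op 11 (remove /dd/1): {"ab":{"qo":95,"yv":[53,59,15,15]},"dd":[[56,38,94,39,81],{"aq":62,"dva":96,"ric":7,"rs":36}],"k":{"ckx":{"jpl":10,"ls":8,"m":8,"t":36},"liw":91,"m":{"l":95,"lpr":79,"tc":58},"wqi":82,"wyc":9},"nty":62}
After op 12 (add /dd/0/4 72): {"ab":{"qo":95,"yv":[53,59,15,15]},"dd":[[56,38,94,39,72,81],{"aq":62,"dva":96,"ric":7,"rs":36}],"k":{"ckx":{"jpl":10,"ls":8,"m":8,"t":36},"liw":91,"m":{"l":95,"lpr":79,"tc":58},"wqi":82,"wyc":9},"nty":62}
After op 13 (replace /ab/yv/3 53): {"ab":{"qo":95,"yv":[53,59,15,53]},"dd":[[56,38,94,39,72,81],{"aq":62,"dva":96,"ric":7,"rs":36}],"k":{"ckx":{"jpl":10,"ls":8,"m":8,"t":36},"liw":91,"m":{"l":95,"lpr":79,"tc":58},"wqi":82,"wyc":9},"nty":62}
After op 14 (remove /k/liw): {"ab":{"qo":95,"yv":[53,59,15,53]},"dd":[[56,38,94,39,72,81],{"aq":62,"dva":96,"ric":7,"rs":36}],"k":{"ckx":{"jpl":10,"ls":8,"m":8,"t":36},"m":{"l":95,"lpr":79,"tc":58},"wqi":82,"wyc":9},"nty":62}
After op 15 (replace /k/m 70): {"ab":{"qo":95,"yv":[53,59,15,53]},"dd":[[56,38,94,39,72,81],{"aq":62,"dva":96,"ric":7,"rs":36}],"k":{"ckx":{"jpl":10,"ls":8,"m":8,"t":36},"m":70,"wqi":82,"wyc":9},"nty":62}
After op 16 (add /ab/xb 58): {"ab":{"qo":95,"xb":58,"yv":[53,59,15,53]},"dd":[[56,38,94,39,72,81],{"aq":62,"dva":96,"ric":7,"rs":36}],"k":{"ckx":{"jpl":10,"ls":8,"m":8,"t":36},"m":70,"wqi":82,"wyc":9},"nty":62}
After op 17 (replace /dd/0/0 40): {"ab":{"qo":95,"xb":58,"yv":[53,59,15,53]},"dd":[[40,38,94,39,72,81],{"aq":62,"dva":96,"ric":7,"rs":36}],"k":{"ckx":{"jpl":10,"ls":8,"m":8,"t":36},"m":70,"wqi":82,"wyc":9},"nty":62}
After op 18 (replace /ab/yv 62): {"ab":{"qo":95,"xb":58,"yv":62},"dd":[[40,38,94,39,72,81],{"aq":62,"dva":96,"ric":7,"rs":36}],"k":{"ckx":{"jpl":10,"ls":8,"m":8,"t":36},"m":70,"wqi":82,"wyc":9},"nty":62}
After op 19 (replace /dd 79): {"ab":{"qo":95,"xb":58,"yv":62},"dd":79,"k":{"ckx":{"jpl":10,"ls":8,"m":8,"t":36},"m":70,"wqi":82,"wyc":9},"nty":62}
After op 20 (replace /k/ckx/ls 70): {"ab":{"qo":95,"xb":58,"yv":62},"dd":79,"k":{"ckx":{"jpl":10,"ls":70,"m":8,"t":36},"m":70,"wqi":82,"wyc":9},"nty":62}
After op 21 (replace /ab/yv 97): {"ab":{"qo":95,"xb":58,"yv":97},"dd":79,"k":{"ckx":{"jpl":10,"ls":70,"m":8,"t":36},"m":70,"wqi":82,"wyc":9},"nty":62}
After op 22 (add /dd 69): {"ab":{"qo":95,"xb":58,"yv":97},"dd":69,"k":{"ckx":{"jpl":10,"ls":70,"m":8,"t":36},"m":70,"wqi":82,"wyc":9},"nty":62}
After op 23 (replace /ab 84): {"ab":84,"dd":69,"k":{"ckx":{"jpl":10,"ls":70,"m":8,"t":36},"m":70,"wqi":82,"wyc":9},"nty":62}
After op 24 (remove /nty): {"ab":84,"dd":69,"k":{"ckx":{"jpl":10,"ls":70,"m":8,"t":36},"m":70,"wqi":82,"wyc":9}}
After op 25 (add /k/ckx/tcz 94): {"ab":84,"dd":69,"k":{"ckx":{"jpl":10,"ls":70,"m":8,"t":36,"tcz":94},"m":70,"wqi":82,"wyc":9}}
Value at /k/wyc: 9

Answer: 9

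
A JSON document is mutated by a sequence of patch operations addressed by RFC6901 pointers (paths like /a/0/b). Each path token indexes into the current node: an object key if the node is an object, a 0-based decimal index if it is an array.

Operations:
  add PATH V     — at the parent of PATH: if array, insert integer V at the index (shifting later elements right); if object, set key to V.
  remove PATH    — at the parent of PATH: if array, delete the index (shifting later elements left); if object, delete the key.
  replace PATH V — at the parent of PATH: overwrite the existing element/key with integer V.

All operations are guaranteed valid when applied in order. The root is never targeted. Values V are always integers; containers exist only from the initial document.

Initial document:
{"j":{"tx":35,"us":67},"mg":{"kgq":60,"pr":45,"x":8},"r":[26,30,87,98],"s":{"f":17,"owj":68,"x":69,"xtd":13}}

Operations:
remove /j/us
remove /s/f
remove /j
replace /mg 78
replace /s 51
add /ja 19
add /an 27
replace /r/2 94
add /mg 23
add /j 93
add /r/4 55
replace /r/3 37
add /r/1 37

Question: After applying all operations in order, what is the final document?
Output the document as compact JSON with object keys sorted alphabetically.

Answer: {"an":27,"j":93,"ja":19,"mg":23,"r":[26,37,30,94,37,55],"s":51}

Derivation:
After op 1 (remove /j/us): {"j":{"tx":35},"mg":{"kgq":60,"pr":45,"x":8},"r":[26,30,87,98],"s":{"f":17,"owj":68,"x":69,"xtd":13}}
After op 2 (remove /s/f): {"j":{"tx":35},"mg":{"kgq":60,"pr":45,"x":8},"r":[26,30,87,98],"s":{"owj":68,"x":69,"xtd":13}}
After op 3 (remove /j): {"mg":{"kgq":60,"pr":45,"x":8},"r":[26,30,87,98],"s":{"owj":68,"x":69,"xtd":13}}
After op 4 (replace /mg 78): {"mg":78,"r":[26,30,87,98],"s":{"owj":68,"x":69,"xtd":13}}
After op 5 (replace /s 51): {"mg":78,"r":[26,30,87,98],"s":51}
After op 6 (add /ja 19): {"ja":19,"mg":78,"r":[26,30,87,98],"s":51}
After op 7 (add /an 27): {"an":27,"ja":19,"mg":78,"r":[26,30,87,98],"s":51}
After op 8 (replace /r/2 94): {"an":27,"ja":19,"mg":78,"r":[26,30,94,98],"s":51}
After op 9 (add /mg 23): {"an":27,"ja":19,"mg":23,"r":[26,30,94,98],"s":51}
After op 10 (add /j 93): {"an":27,"j":93,"ja":19,"mg":23,"r":[26,30,94,98],"s":51}
After op 11 (add /r/4 55): {"an":27,"j":93,"ja":19,"mg":23,"r":[26,30,94,98,55],"s":51}
After op 12 (replace /r/3 37): {"an":27,"j":93,"ja":19,"mg":23,"r":[26,30,94,37,55],"s":51}
After op 13 (add /r/1 37): {"an":27,"j":93,"ja":19,"mg":23,"r":[26,37,30,94,37,55],"s":51}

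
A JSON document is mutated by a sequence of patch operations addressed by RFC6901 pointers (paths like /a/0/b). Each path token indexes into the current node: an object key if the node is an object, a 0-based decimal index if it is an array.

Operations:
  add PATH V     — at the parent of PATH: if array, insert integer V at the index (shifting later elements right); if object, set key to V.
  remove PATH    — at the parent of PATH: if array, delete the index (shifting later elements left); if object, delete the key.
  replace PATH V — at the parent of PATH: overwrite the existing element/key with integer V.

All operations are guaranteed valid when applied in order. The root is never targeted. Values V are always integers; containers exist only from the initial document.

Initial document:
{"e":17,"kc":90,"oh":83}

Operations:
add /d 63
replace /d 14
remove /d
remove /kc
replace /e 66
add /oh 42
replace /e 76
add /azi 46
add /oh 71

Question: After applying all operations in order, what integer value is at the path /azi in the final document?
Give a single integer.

After op 1 (add /d 63): {"d":63,"e":17,"kc":90,"oh":83}
After op 2 (replace /d 14): {"d":14,"e":17,"kc":90,"oh":83}
After op 3 (remove /d): {"e":17,"kc":90,"oh":83}
After op 4 (remove /kc): {"e":17,"oh":83}
After op 5 (replace /e 66): {"e":66,"oh":83}
After op 6 (add /oh 42): {"e":66,"oh":42}
After op 7 (replace /e 76): {"e":76,"oh":42}
After op 8 (add /azi 46): {"azi":46,"e":76,"oh":42}
After op 9 (add /oh 71): {"azi":46,"e":76,"oh":71}
Value at /azi: 46

Answer: 46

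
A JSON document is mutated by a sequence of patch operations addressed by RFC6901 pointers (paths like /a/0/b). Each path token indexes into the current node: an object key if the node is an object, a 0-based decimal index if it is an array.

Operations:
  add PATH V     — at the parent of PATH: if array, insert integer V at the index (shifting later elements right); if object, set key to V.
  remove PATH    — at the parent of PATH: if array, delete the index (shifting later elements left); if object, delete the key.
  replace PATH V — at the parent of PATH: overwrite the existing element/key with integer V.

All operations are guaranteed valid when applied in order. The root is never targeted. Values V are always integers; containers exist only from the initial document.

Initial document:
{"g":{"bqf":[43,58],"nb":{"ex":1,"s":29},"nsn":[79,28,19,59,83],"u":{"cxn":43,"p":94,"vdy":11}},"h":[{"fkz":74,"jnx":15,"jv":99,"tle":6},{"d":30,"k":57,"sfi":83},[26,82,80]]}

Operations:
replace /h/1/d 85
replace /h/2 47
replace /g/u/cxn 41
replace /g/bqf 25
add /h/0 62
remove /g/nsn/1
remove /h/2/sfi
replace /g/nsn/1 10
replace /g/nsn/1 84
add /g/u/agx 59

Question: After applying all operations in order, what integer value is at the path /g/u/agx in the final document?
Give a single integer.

Answer: 59

Derivation:
After op 1 (replace /h/1/d 85): {"g":{"bqf":[43,58],"nb":{"ex":1,"s":29},"nsn":[79,28,19,59,83],"u":{"cxn":43,"p":94,"vdy":11}},"h":[{"fkz":74,"jnx":15,"jv":99,"tle":6},{"d":85,"k":57,"sfi":83},[26,82,80]]}
After op 2 (replace /h/2 47): {"g":{"bqf":[43,58],"nb":{"ex":1,"s":29},"nsn":[79,28,19,59,83],"u":{"cxn":43,"p":94,"vdy":11}},"h":[{"fkz":74,"jnx":15,"jv":99,"tle":6},{"d":85,"k":57,"sfi":83},47]}
After op 3 (replace /g/u/cxn 41): {"g":{"bqf":[43,58],"nb":{"ex":1,"s":29},"nsn":[79,28,19,59,83],"u":{"cxn":41,"p":94,"vdy":11}},"h":[{"fkz":74,"jnx":15,"jv":99,"tle":6},{"d":85,"k":57,"sfi":83},47]}
After op 4 (replace /g/bqf 25): {"g":{"bqf":25,"nb":{"ex":1,"s":29},"nsn":[79,28,19,59,83],"u":{"cxn":41,"p":94,"vdy":11}},"h":[{"fkz":74,"jnx":15,"jv":99,"tle":6},{"d":85,"k":57,"sfi":83},47]}
After op 5 (add /h/0 62): {"g":{"bqf":25,"nb":{"ex":1,"s":29},"nsn":[79,28,19,59,83],"u":{"cxn":41,"p":94,"vdy":11}},"h":[62,{"fkz":74,"jnx":15,"jv":99,"tle":6},{"d":85,"k":57,"sfi":83},47]}
After op 6 (remove /g/nsn/1): {"g":{"bqf":25,"nb":{"ex":1,"s":29},"nsn":[79,19,59,83],"u":{"cxn":41,"p":94,"vdy":11}},"h":[62,{"fkz":74,"jnx":15,"jv":99,"tle":6},{"d":85,"k":57,"sfi":83},47]}
After op 7 (remove /h/2/sfi): {"g":{"bqf":25,"nb":{"ex":1,"s":29},"nsn":[79,19,59,83],"u":{"cxn":41,"p":94,"vdy":11}},"h":[62,{"fkz":74,"jnx":15,"jv":99,"tle":6},{"d":85,"k":57},47]}
After op 8 (replace /g/nsn/1 10): {"g":{"bqf":25,"nb":{"ex":1,"s":29},"nsn":[79,10,59,83],"u":{"cxn":41,"p":94,"vdy":11}},"h":[62,{"fkz":74,"jnx":15,"jv":99,"tle":6},{"d":85,"k":57},47]}
After op 9 (replace /g/nsn/1 84): {"g":{"bqf":25,"nb":{"ex":1,"s":29},"nsn":[79,84,59,83],"u":{"cxn":41,"p":94,"vdy":11}},"h":[62,{"fkz":74,"jnx":15,"jv":99,"tle":6},{"d":85,"k":57},47]}
After op 10 (add /g/u/agx 59): {"g":{"bqf":25,"nb":{"ex":1,"s":29},"nsn":[79,84,59,83],"u":{"agx":59,"cxn":41,"p":94,"vdy":11}},"h":[62,{"fkz":74,"jnx":15,"jv":99,"tle":6},{"d":85,"k":57},47]}
Value at /g/u/agx: 59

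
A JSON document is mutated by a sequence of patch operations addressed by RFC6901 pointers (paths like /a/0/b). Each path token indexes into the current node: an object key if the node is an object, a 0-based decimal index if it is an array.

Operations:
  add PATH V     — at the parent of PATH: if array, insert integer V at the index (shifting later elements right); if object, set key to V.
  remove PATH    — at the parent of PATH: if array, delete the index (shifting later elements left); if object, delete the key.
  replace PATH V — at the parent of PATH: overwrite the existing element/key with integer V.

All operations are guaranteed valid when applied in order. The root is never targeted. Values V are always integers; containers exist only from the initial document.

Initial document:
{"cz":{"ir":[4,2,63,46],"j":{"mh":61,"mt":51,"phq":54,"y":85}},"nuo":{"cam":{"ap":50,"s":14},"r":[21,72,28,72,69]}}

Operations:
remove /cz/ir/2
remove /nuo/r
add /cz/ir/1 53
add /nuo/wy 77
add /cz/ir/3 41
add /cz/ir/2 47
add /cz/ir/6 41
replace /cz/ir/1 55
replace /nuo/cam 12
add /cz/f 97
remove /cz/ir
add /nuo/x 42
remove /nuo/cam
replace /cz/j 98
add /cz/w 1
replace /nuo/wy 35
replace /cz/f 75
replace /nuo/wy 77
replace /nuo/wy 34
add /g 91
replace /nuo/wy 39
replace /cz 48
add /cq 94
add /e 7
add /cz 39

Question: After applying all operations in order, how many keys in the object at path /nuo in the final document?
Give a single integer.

Answer: 2

Derivation:
After op 1 (remove /cz/ir/2): {"cz":{"ir":[4,2,46],"j":{"mh":61,"mt":51,"phq":54,"y":85}},"nuo":{"cam":{"ap":50,"s":14},"r":[21,72,28,72,69]}}
After op 2 (remove /nuo/r): {"cz":{"ir":[4,2,46],"j":{"mh":61,"mt":51,"phq":54,"y":85}},"nuo":{"cam":{"ap":50,"s":14}}}
After op 3 (add /cz/ir/1 53): {"cz":{"ir":[4,53,2,46],"j":{"mh":61,"mt":51,"phq":54,"y":85}},"nuo":{"cam":{"ap":50,"s":14}}}
After op 4 (add /nuo/wy 77): {"cz":{"ir":[4,53,2,46],"j":{"mh":61,"mt":51,"phq":54,"y":85}},"nuo":{"cam":{"ap":50,"s":14},"wy":77}}
After op 5 (add /cz/ir/3 41): {"cz":{"ir":[4,53,2,41,46],"j":{"mh":61,"mt":51,"phq":54,"y":85}},"nuo":{"cam":{"ap":50,"s":14},"wy":77}}
After op 6 (add /cz/ir/2 47): {"cz":{"ir":[4,53,47,2,41,46],"j":{"mh":61,"mt":51,"phq":54,"y":85}},"nuo":{"cam":{"ap":50,"s":14},"wy":77}}
After op 7 (add /cz/ir/6 41): {"cz":{"ir":[4,53,47,2,41,46,41],"j":{"mh":61,"mt":51,"phq":54,"y":85}},"nuo":{"cam":{"ap":50,"s":14},"wy":77}}
After op 8 (replace /cz/ir/1 55): {"cz":{"ir":[4,55,47,2,41,46,41],"j":{"mh":61,"mt":51,"phq":54,"y":85}},"nuo":{"cam":{"ap":50,"s":14},"wy":77}}
After op 9 (replace /nuo/cam 12): {"cz":{"ir":[4,55,47,2,41,46,41],"j":{"mh":61,"mt":51,"phq":54,"y":85}},"nuo":{"cam":12,"wy":77}}
After op 10 (add /cz/f 97): {"cz":{"f":97,"ir":[4,55,47,2,41,46,41],"j":{"mh":61,"mt":51,"phq":54,"y":85}},"nuo":{"cam":12,"wy":77}}
After op 11 (remove /cz/ir): {"cz":{"f":97,"j":{"mh":61,"mt":51,"phq":54,"y":85}},"nuo":{"cam":12,"wy":77}}
After op 12 (add /nuo/x 42): {"cz":{"f":97,"j":{"mh":61,"mt":51,"phq":54,"y":85}},"nuo":{"cam":12,"wy":77,"x":42}}
After op 13 (remove /nuo/cam): {"cz":{"f":97,"j":{"mh":61,"mt":51,"phq":54,"y":85}},"nuo":{"wy":77,"x":42}}
After op 14 (replace /cz/j 98): {"cz":{"f":97,"j":98},"nuo":{"wy":77,"x":42}}
After op 15 (add /cz/w 1): {"cz":{"f":97,"j":98,"w":1},"nuo":{"wy":77,"x":42}}
After op 16 (replace /nuo/wy 35): {"cz":{"f":97,"j":98,"w":1},"nuo":{"wy":35,"x":42}}
After op 17 (replace /cz/f 75): {"cz":{"f":75,"j":98,"w":1},"nuo":{"wy":35,"x":42}}
After op 18 (replace /nuo/wy 77): {"cz":{"f":75,"j":98,"w":1},"nuo":{"wy":77,"x":42}}
After op 19 (replace /nuo/wy 34): {"cz":{"f":75,"j":98,"w":1},"nuo":{"wy":34,"x":42}}
After op 20 (add /g 91): {"cz":{"f":75,"j":98,"w":1},"g":91,"nuo":{"wy":34,"x":42}}
After op 21 (replace /nuo/wy 39): {"cz":{"f":75,"j":98,"w":1},"g":91,"nuo":{"wy":39,"x":42}}
After op 22 (replace /cz 48): {"cz":48,"g":91,"nuo":{"wy":39,"x":42}}
After op 23 (add /cq 94): {"cq":94,"cz":48,"g":91,"nuo":{"wy":39,"x":42}}
After op 24 (add /e 7): {"cq":94,"cz":48,"e":7,"g":91,"nuo":{"wy":39,"x":42}}
After op 25 (add /cz 39): {"cq":94,"cz":39,"e":7,"g":91,"nuo":{"wy":39,"x":42}}
Size at path /nuo: 2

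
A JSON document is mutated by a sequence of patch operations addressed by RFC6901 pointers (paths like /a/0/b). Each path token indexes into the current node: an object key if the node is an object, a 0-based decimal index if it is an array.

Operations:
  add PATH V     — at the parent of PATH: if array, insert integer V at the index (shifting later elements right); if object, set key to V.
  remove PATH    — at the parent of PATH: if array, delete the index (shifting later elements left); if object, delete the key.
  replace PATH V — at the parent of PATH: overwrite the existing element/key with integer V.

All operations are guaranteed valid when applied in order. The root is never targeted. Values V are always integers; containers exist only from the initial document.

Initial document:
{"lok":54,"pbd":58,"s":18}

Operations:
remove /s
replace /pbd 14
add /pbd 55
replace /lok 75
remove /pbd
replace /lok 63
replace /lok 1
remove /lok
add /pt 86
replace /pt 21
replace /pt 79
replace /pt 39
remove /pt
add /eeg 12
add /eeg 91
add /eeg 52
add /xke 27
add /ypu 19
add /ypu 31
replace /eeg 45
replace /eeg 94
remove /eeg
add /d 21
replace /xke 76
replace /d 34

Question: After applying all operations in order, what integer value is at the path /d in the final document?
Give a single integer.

Answer: 34

Derivation:
After op 1 (remove /s): {"lok":54,"pbd":58}
After op 2 (replace /pbd 14): {"lok":54,"pbd":14}
After op 3 (add /pbd 55): {"lok":54,"pbd":55}
After op 4 (replace /lok 75): {"lok":75,"pbd":55}
After op 5 (remove /pbd): {"lok":75}
After op 6 (replace /lok 63): {"lok":63}
After op 7 (replace /lok 1): {"lok":1}
After op 8 (remove /lok): {}
After op 9 (add /pt 86): {"pt":86}
After op 10 (replace /pt 21): {"pt":21}
After op 11 (replace /pt 79): {"pt":79}
After op 12 (replace /pt 39): {"pt":39}
After op 13 (remove /pt): {}
After op 14 (add /eeg 12): {"eeg":12}
After op 15 (add /eeg 91): {"eeg":91}
After op 16 (add /eeg 52): {"eeg":52}
After op 17 (add /xke 27): {"eeg":52,"xke":27}
After op 18 (add /ypu 19): {"eeg":52,"xke":27,"ypu":19}
After op 19 (add /ypu 31): {"eeg":52,"xke":27,"ypu":31}
After op 20 (replace /eeg 45): {"eeg":45,"xke":27,"ypu":31}
After op 21 (replace /eeg 94): {"eeg":94,"xke":27,"ypu":31}
After op 22 (remove /eeg): {"xke":27,"ypu":31}
After op 23 (add /d 21): {"d":21,"xke":27,"ypu":31}
After op 24 (replace /xke 76): {"d":21,"xke":76,"ypu":31}
After op 25 (replace /d 34): {"d":34,"xke":76,"ypu":31}
Value at /d: 34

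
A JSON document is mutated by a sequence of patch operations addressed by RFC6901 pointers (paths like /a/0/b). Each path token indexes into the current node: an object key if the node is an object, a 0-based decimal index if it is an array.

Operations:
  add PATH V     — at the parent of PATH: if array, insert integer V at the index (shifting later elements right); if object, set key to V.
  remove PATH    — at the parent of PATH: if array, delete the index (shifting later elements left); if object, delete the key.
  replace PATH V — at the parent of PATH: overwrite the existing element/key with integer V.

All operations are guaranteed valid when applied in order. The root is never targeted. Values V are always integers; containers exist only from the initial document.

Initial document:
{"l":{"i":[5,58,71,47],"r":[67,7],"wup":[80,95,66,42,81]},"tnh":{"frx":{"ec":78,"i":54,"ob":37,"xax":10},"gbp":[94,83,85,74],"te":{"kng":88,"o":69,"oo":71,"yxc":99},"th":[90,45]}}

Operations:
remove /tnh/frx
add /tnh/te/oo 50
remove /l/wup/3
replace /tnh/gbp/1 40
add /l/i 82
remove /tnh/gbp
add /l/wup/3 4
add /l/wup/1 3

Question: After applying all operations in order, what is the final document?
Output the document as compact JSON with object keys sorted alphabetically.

Answer: {"l":{"i":82,"r":[67,7],"wup":[80,3,95,66,4,81]},"tnh":{"te":{"kng":88,"o":69,"oo":50,"yxc":99},"th":[90,45]}}

Derivation:
After op 1 (remove /tnh/frx): {"l":{"i":[5,58,71,47],"r":[67,7],"wup":[80,95,66,42,81]},"tnh":{"gbp":[94,83,85,74],"te":{"kng":88,"o":69,"oo":71,"yxc":99},"th":[90,45]}}
After op 2 (add /tnh/te/oo 50): {"l":{"i":[5,58,71,47],"r":[67,7],"wup":[80,95,66,42,81]},"tnh":{"gbp":[94,83,85,74],"te":{"kng":88,"o":69,"oo":50,"yxc":99},"th":[90,45]}}
After op 3 (remove /l/wup/3): {"l":{"i":[5,58,71,47],"r":[67,7],"wup":[80,95,66,81]},"tnh":{"gbp":[94,83,85,74],"te":{"kng":88,"o":69,"oo":50,"yxc":99},"th":[90,45]}}
After op 4 (replace /tnh/gbp/1 40): {"l":{"i":[5,58,71,47],"r":[67,7],"wup":[80,95,66,81]},"tnh":{"gbp":[94,40,85,74],"te":{"kng":88,"o":69,"oo":50,"yxc":99},"th":[90,45]}}
After op 5 (add /l/i 82): {"l":{"i":82,"r":[67,7],"wup":[80,95,66,81]},"tnh":{"gbp":[94,40,85,74],"te":{"kng":88,"o":69,"oo":50,"yxc":99},"th":[90,45]}}
After op 6 (remove /tnh/gbp): {"l":{"i":82,"r":[67,7],"wup":[80,95,66,81]},"tnh":{"te":{"kng":88,"o":69,"oo":50,"yxc":99},"th":[90,45]}}
After op 7 (add /l/wup/3 4): {"l":{"i":82,"r":[67,7],"wup":[80,95,66,4,81]},"tnh":{"te":{"kng":88,"o":69,"oo":50,"yxc":99},"th":[90,45]}}
After op 8 (add /l/wup/1 3): {"l":{"i":82,"r":[67,7],"wup":[80,3,95,66,4,81]},"tnh":{"te":{"kng":88,"o":69,"oo":50,"yxc":99},"th":[90,45]}}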